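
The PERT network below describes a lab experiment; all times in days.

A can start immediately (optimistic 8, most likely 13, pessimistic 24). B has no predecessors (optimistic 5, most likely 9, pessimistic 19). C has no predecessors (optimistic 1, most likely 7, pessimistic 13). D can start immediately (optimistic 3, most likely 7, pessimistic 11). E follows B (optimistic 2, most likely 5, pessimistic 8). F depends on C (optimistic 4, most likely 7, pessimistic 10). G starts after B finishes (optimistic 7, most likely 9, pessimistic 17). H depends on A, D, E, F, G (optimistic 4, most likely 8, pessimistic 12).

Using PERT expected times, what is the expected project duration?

te_A = (8 + 4·13 + 24)/6 = 84/6 = 14
te_B = (5 + 4·9 + 19)/6 = 60/6 = 10
te_C = (1 + 4·7 + 13)/6 = 42/6 = 7
te_D = (3 + 4·7 + 11)/6 = 42/6 = 7
te_E = (2 + 4·5 + 8)/6 = 30/6 = 5
te_F = (4 + 4·7 + 10)/6 = 42/6 = 7
te_G = (7 + 4·9 + 17)/6 = 60/6 = 10
te_H = (4 + 4·8 + 12)/6 = 48/6 = 8

Forward pass:
ES_A = 0; EF_A = 14
ES_B = 0; EF_B = 10
ES_C = 0; EF_C = 7
ES_D = 0; EF_D = 7
ES_E = 10; EF_E = 10+5 = 15
ES_F = 7; EF_F = 7+7 = 14
ES_G = 10; EF_G = 10+10 = 20
ES_H = max(EF_A=14, EF_D=7, EF_E=15, EF_F=14, EF_G=20) = 20; EF_H = 20+8 = 28
Expected project duration μ = 28 days. Critical path: B → G → H.

28 days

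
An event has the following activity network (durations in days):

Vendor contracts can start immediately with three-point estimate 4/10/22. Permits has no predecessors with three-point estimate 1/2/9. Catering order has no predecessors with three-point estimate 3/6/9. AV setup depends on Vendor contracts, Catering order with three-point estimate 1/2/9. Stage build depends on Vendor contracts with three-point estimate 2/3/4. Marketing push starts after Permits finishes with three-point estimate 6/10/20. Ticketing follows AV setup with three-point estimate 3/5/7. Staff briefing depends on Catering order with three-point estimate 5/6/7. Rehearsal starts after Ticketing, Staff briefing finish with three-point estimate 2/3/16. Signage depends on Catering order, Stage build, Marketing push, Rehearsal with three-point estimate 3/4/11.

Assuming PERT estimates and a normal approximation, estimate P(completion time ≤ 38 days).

0.982

te_Vendor contracts = (4 + 4·10 + 22)/6 = 66/6 = 11; σ²_Vendor contracts = ((22−4)/6)² = 9.000
te_Permits = (1 + 4·2 + 9)/6 = 18/6 = 3; σ²_Permits = ((9−1)/6)² = 1.778
te_Catering order = (3 + 4·6 + 9)/6 = 36/6 = 6; σ²_Catering order = ((9−3)/6)² = 1.000
te_AV setup = (1 + 4·2 + 9)/6 = 18/6 = 3; σ²_AV setup = ((9−1)/6)² = 1.778
te_Stage build = (2 + 4·3 + 4)/6 = 18/6 = 3; σ²_Stage build = ((4−2)/6)² = 0.111
te_Marketing push = (6 + 4·10 + 20)/6 = 66/6 = 11; σ²_Marketing push = ((20−6)/6)² = 5.444
te_Ticketing = (3 + 4·5 + 7)/6 = 30/6 = 5; σ²_Ticketing = ((7−3)/6)² = 0.444
te_Staff briefing = (5 + 4·6 + 7)/6 = 36/6 = 6; σ²_Staff briefing = ((7−5)/6)² = 0.111
te_Rehearsal = (2 + 4·3 + 16)/6 = 30/6 = 5; σ²_Rehearsal = ((16−2)/6)² = 5.444
te_Signage = (3 + 4·4 + 11)/6 = 30/6 = 5; σ²_Signage = ((11−3)/6)² = 1.778

Forward pass:
ES_Vendor contracts = 0; EF_Vendor contracts = 11
ES_Permits = 0; EF_Permits = 3
ES_Catering order = 0; EF_Catering order = 6
ES_AV setup = max(EF_Vendor contracts=11, EF_Catering order=6) = 11; EF_AV setup = 11+3 = 14
ES_Stage build = 11; EF_Stage build = 11+3 = 14
ES_Marketing push = 3; EF_Marketing push = 3+11 = 14
ES_Ticketing = 14; EF_Ticketing = 14+5 = 19
ES_Staff briefing = 6; EF_Staff briefing = 6+6 = 12
ES_Rehearsal = max(EF_Ticketing=19, EF_Staff briefing=12) = 19; EF_Rehearsal = 19+5 = 24
ES_Signage = max(EF_Catering order=6, EF_Stage build=14, EF_Marketing push=14, EF_Rehearsal=24) = 24; EF_Signage = 24+5 = 29
Expected project duration μ = 29 days. Critical path: Vendor contracts → AV setup → Ticketing → Rehearsal → Signage.

Variance along critical path = 9.000 + 1.778 + 0.444 + 5.444 + 1.778 = 18.444; σ = √18.444 = 4.295 days.
Z = (38 − 29) / 4.295 = 2.096
P(T ≤ 38) = Φ(2.096) ≈ 0.982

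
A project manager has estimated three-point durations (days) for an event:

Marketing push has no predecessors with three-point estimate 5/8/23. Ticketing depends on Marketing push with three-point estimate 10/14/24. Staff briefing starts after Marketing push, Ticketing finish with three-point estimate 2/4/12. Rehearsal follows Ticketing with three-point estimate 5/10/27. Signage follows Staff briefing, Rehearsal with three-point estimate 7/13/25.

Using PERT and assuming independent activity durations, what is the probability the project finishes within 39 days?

0.024

te_Marketing push = (5 + 4·8 + 23)/6 = 60/6 = 10; σ²_Marketing push = ((23−5)/6)² = 9.000
te_Ticketing = (10 + 4·14 + 24)/6 = 90/6 = 15; σ²_Ticketing = ((24−10)/6)² = 5.444
te_Staff briefing = (2 + 4·4 + 12)/6 = 30/6 = 5; σ²_Staff briefing = ((12−2)/6)² = 2.778
te_Rehearsal = (5 + 4·10 + 27)/6 = 72/6 = 12; σ²_Rehearsal = ((27−5)/6)² = 13.444
te_Signage = (7 + 4·13 + 25)/6 = 84/6 = 14; σ²_Signage = ((25−7)/6)² = 9.000

Forward pass:
ES_Marketing push = 0; EF_Marketing push = 10
ES_Ticketing = 10; EF_Ticketing = 10+15 = 25
ES_Staff briefing = max(EF_Marketing push=10, EF_Ticketing=25) = 25; EF_Staff briefing = 25+5 = 30
ES_Rehearsal = 25; EF_Rehearsal = 25+12 = 37
ES_Signage = max(EF_Staff briefing=30, EF_Rehearsal=37) = 37; EF_Signage = 37+14 = 51
Expected project duration μ = 51 days. Critical path: Marketing push → Ticketing → Rehearsal → Signage.

Variance along critical path = 9.000 + 5.444 + 13.444 + 9.000 = 36.889; σ = √36.889 = 6.074 days.
Z = (39 − 51) / 6.074 = -1.976
P(T ≤ 39) = Φ(-1.976) ≈ 0.024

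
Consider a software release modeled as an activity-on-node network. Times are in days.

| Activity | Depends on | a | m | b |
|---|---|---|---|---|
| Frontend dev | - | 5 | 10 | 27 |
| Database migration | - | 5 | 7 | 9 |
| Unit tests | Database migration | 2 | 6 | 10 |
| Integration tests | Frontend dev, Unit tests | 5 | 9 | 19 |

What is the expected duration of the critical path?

te_Frontend dev = (5 + 4·10 + 27)/6 = 72/6 = 12
te_Database migration = (5 + 4·7 + 9)/6 = 42/6 = 7
te_Unit tests = (2 + 4·6 + 10)/6 = 36/6 = 6
te_Integration tests = (5 + 4·9 + 19)/6 = 60/6 = 10

Forward pass:
ES_Frontend dev = 0; EF_Frontend dev = 12
ES_Database migration = 0; EF_Database migration = 7
ES_Unit tests = 7; EF_Unit tests = 7+6 = 13
ES_Integration tests = max(EF_Frontend dev=12, EF_Unit tests=13) = 13; EF_Integration tests = 13+10 = 23
Expected project duration μ = 23 days. Critical path: Database migration → Unit tests → Integration tests.

23 days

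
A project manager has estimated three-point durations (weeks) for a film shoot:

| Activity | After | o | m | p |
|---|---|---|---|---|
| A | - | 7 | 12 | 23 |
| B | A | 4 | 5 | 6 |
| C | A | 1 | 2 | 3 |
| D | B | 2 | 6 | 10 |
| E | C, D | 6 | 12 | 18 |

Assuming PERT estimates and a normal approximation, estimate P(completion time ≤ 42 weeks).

0.952

te_A = (7 + 4·12 + 23)/6 = 78/6 = 13; σ²_A = ((23−7)/6)² = 7.111
te_B = (4 + 4·5 + 6)/6 = 30/6 = 5; σ²_B = ((6−4)/6)² = 0.111
te_C = (1 + 4·2 + 3)/6 = 12/6 = 2; σ²_C = ((3−1)/6)² = 0.111
te_D = (2 + 4·6 + 10)/6 = 36/6 = 6; σ²_D = ((10−2)/6)² = 1.778
te_E = (6 + 4·12 + 18)/6 = 72/6 = 12; σ²_E = ((18−6)/6)² = 4.000

Forward pass:
ES_A = 0; EF_A = 13
ES_B = 13; EF_B = 13+5 = 18
ES_C = 13; EF_C = 13+2 = 15
ES_D = 18; EF_D = 18+6 = 24
ES_E = max(EF_C=15, EF_D=24) = 24; EF_E = 24+12 = 36
Expected project duration μ = 36 weeks. Critical path: A → B → D → E.

Variance along critical path = 7.111 + 0.111 + 1.778 + 4.000 = 13.000; σ = √13.000 = 3.606 weeks.
Z = (42 − 36) / 3.606 = 1.664
P(T ≤ 42) = Φ(1.664) ≈ 0.952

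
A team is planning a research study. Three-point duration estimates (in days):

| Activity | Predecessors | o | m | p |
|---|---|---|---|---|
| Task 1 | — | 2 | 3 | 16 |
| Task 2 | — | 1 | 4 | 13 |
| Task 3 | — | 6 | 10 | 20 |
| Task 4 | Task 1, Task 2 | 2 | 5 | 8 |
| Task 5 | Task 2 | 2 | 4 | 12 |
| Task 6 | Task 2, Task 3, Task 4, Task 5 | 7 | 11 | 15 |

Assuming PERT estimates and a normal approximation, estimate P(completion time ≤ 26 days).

0.932

te_Task 1 = (2 + 4·3 + 16)/6 = 30/6 = 5; σ²_Task 1 = ((16−2)/6)² = 5.444
te_Task 2 = (1 + 4·4 + 13)/6 = 30/6 = 5; σ²_Task 2 = ((13−1)/6)² = 4.000
te_Task 3 = (6 + 4·10 + 20)/6 = 66/6 = 11; σ²_Task 3 = ((20−6)/6)² = 5.444
te_Task 4 = (2 + 4·5 + 8)/6 = 30/6 = 5; σ²_Task 4 = ((8−2)/6)² = 1.000
te_Task 5 = (2 + 4·4 + 12)/6 = 30/6 = 5; σ²_Task 5 = ((12−2)/6)² = 2.778
te_Task 6 = (7 + 4·11 + 15)/6 = 66/6 = 11; σ²_Task 6 = ((15−7)/6)² = 1.778

Forward pass:
ES_Task 1 = 0; EF_Task 1 = 5
ES_Task 2 = 0; EF_Task 2 = 5
ES_Task 3 = 0; EF_Task 3 = 11
ES_Task 4 = max(EF_Task 1=5, EF_Task 2=5) = 5; EF_Task 4 = 5+5 = 10
ES_Task 5 = 5; EF_Task 5 = 5+5 = 10
ES_Task 6 = max(EF_Task 2=5, EF_Task 3=11, EF_Task 4=10, EF_Task 5=10) = 11; EF_Task 6 = 11+11 = 22
Expected project duration μ = 22 days. Critical path: Task 3 → Task 6.

Variance along critical path = 5.444 + 1.778 = 7.222; σ = √7.222 = 2.687 days.
Z = (26 − 22) / 2.687 = 1.488
P(T ≤ 26) = Φ(1.488) ≈ 0.932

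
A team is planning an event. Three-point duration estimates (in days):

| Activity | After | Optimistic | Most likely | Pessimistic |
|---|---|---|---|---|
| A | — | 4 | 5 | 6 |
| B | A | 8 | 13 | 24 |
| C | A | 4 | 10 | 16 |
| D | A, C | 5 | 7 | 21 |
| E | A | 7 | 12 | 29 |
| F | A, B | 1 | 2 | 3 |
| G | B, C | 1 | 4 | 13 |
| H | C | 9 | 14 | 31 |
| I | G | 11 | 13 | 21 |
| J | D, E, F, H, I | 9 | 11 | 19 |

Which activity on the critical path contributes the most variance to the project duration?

te_A = (4 + 4·5 + 6)/6 = 30/6 = 5; σ²_A = ((6−4)/6)² = 0.111
te_B = (8 + 4·13 + 24)/6 = 84/6 = 14; σ²_B = ((24−8)/6)² = 7.111
te_C = (4 + 4·10 + 16)/6 = 60/6 = 10; σ²_C = ((16−4)/6)² = 4.000
te_D = (5 + 4·7 + 21)/6 = 54/6 = 9; σ²_D = ((21−5)/6)² = 7.111
te_E = (7 + 4·12 + 29)/6 = 84/6 = 14; σ²_E = ((29−7)/6)² = 13.444
te_F = (1 + 4·2 + 3)/6 = 12/6 = 2; σ²_F = ((3−1)/6)² = 0.111
te_G = (1 + 4·4 + 13)/6 = 30/6 = 5; σ²_G = ((13−1)/6)² = 4.000
te_H = (9 + 4·14 + 31)/6 = 96/6 = 16; σ²_H = ((31−9)/6)² = 13.444
te_I = (11 + 4·13 + 21)/6 = 84/6 = 14; σ²_I = ((21−11)/6)² = 2.778
te_J = (9 + 4·11 + 19)/6 = 72/6 = 12; σ²_J = ((19−9)/6)² = 2.778

Forward pass:
ES_A = 0; EF_A = 5
ES_B = 5; EF_B = 5+14 = 19
ES_C = 5; EF_C = 5+10 = 15
ES_D = max(EF_A=5, EF_C=15) = 15; EF_D = 15+9 = 24
ES_E = 5; EF_E = 5+14 = 19
ES_F = max(EF_A=5, EF_B=19) = 19; EF_F = 19+2 = 21
ES_G = max(EF_B=19, EF_C=15) = 19; EF_G = 19+5 = 24
ES_H = 15; EF_H = 15+16 = 31
ES_I = 24; EF_I = 24+14 = 38
ES_J = max(EF_D=24, EF_E=19, EF_F=21, EF_H=31, EF_I=38) = 38; EF_J = 38+12 = 50
Expected project duration μ = 50 days. Critical path: A → B → G → I → J.

Variances on critical path: σ²_A=0.111, σ²_B=7.111, σ²_G=4.000, σ²_I=2.778, σ²_J=2.778.
Largest is σ²_B = 7.111.

B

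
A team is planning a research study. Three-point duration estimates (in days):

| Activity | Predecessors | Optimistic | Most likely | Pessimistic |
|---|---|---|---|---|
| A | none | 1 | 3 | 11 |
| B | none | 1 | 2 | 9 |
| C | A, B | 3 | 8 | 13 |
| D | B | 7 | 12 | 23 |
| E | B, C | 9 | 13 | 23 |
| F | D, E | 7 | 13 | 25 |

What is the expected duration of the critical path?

40 days

te_A = (1 + 4·3 + 11)/6 = 24/6 = 4
te_B = (1 + 4·2 + 9)/6 = 18/6 = 3
te_C = (3 + 4·8 + 13)/6 = 48/6 = 8
te_D = (7 + 4·12 + 23)/6 = 78/6 = 13
te_E = (9 + 4·13 + 23)/6 = 84/6 = 14
te_F = (7 + 4·13 + 25)/6 = 84/6 = 14

Forward pass:
ES_A = 0; EF_A = 4
ES_B = 0; EF_B = 3
ES_C = max(EF_A=4, EF_B=3) = 4; EF_C = 4+8 = 12
ES_D = 3; EF_D = 3+13 = 16
ES_E = max(EF_B=3, EF_C=12) = 12; EF_E = 12+14 = 26
ES_F = max(EF_D=16, EF_E=26) = 26; EF_F = 26+14 = 40
Expected project duration μ = 40 days. Critical path: A → C → E → F.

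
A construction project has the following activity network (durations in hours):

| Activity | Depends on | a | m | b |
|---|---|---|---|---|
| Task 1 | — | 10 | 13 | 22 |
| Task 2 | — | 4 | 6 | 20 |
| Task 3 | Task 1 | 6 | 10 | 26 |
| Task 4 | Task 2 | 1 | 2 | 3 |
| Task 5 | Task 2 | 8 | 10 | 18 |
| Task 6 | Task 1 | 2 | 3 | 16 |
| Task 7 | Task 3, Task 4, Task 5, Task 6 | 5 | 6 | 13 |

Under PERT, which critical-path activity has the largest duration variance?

te_Task 1 = (10 + 4·13 + 22)/6 = 84/6 = 14; σ²_Task 1 = ((22−10)/6)² = 4.000
te_Task 2 = (4 + 4·6 + 20)/6 = 48/6 = 8; σ²_Task 2 = ((20−4)/6)² = 7.111
te_Task 3 = (6 + 4·10 + 26)/6 = 72/6 = 12; σ²_Task 3 = ((26−6)/6)² = 11.111
te_Task 4 = (1 + 4·2 + 3)/6 = 12/6 = 2; σ²_Task 4 = ((3−1)/6)² = 0.111
te_Task 5 = (8 + 4·10 + 18)/6 = 66/6 = 11; σ²_Task 5 = ((18−8)/6)² = 2.778
te_Task 6 = (2 + 4·3 + 16)/6 = 30/6 = 5; σ²_Task 6 = ((16−2)/6)² = 5.444
te_Task 7 = (5 + 4·6 + 13)/6 = 42/6 = 7; σ²_Task 7 = ((13−5)/6)² = 1.778

Forward pass:
ES_Task 1 = 0; EF_Task 1 = 14
ES_Task 2 = 0; EF_Task 2 = 8
ES_Task 3 = 14; EF_Task 3 = 14+12 = 26
ES_Task 4 = 8; EF_Task 4 = 8+2 = 10
ES_Task 5 = 8; EF_Task 5 = 8+11 = 19
ES_Task 6 = 14; EF_Task 6 = 14+5 = 19
ES_Task 7 = max(EF_Task 3=26, EF_Task 4=10, EF_Task 5=19, EF_Task 6=19) = 26; EF_Task 7 = 26+7 = 33
Expected project duration μ = 33 hours. Critical path: Task 1 → Task 3 → Task 7.

Variances on critical path: σ²_Task 1=4.000, σ²_Task 3=11.111, σ²_Task 7=1.778.
Largest is σ²_Task 3 = 11.111.

Task 3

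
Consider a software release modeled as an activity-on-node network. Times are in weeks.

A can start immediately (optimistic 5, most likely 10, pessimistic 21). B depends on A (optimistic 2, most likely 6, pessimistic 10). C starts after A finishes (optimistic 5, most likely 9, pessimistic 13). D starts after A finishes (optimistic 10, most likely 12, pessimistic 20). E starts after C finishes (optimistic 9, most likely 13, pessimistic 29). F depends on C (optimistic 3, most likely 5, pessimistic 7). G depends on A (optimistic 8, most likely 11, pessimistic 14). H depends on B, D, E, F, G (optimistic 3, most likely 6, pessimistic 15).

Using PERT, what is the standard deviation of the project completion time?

te_A = (5 + 4·10 + 21)/6 = 66/6 = 11; σ²_A = ((21−5)/6)² = 7.111
te_B = (2 + 4·6 + 10)/6 = 36/6 = 6; σ²_B = ((10−2)/6)² = 1.778
te_C = (5 + 4·9 + 13)/6 = 54/6 = 9; σ²_C = ((13−5)/6)² = 1.778
te_D = (10 + 4·12 + 20)/6 = 78/6 = 13; σ²_D = ((20−10)/6)² = 2.778
te_E = (9 + 4·13 + 29)/6 = 90/6 = 15; σ²_E = ((29−9)/6)² = 11.111
te_F = (3 + 4·5 + 7)/6 = 30/6 = 5; σ²_F = ((7−3)/6)² = 0.444
te_G = (8 + 4·11 + 14)/6 = 66/6 = 11; σ²_G = ((14−8)/6)² = 1.000
te_H = (3 + 4·6 + 15)/6 = 42/6 = 7; σ²_H = ((15−3)/6)² = 4.000

Forward pass:
ES_A = 0; EF_A = 11
ES_B = 11; EF_B = 11+6 = 17
ES_C = 11; EF_C = 11+9 = 20
ES_D = 11; EF_D = 11+13 = 24
ES_E = 20; EF_E = 20+15 = 35
ES_F = 20; EF_F = 20+5 = 25
ES_G = 11; EF_G = 11+11 = 22
ES_H = max(EF_B=17, EF_D=24, EF_E=35, EF_F=25, EF_G=22) = 35; EF_H = 35+7 = 42
Expected project duration μ = 42 weeks. Critical path: A → C → E → H.

Variance along critical path = 7.111 + 1.778 + 11.111 + 4.000 = 24.000
σ = √24.000 = 4.899 weeks

4.90 weeks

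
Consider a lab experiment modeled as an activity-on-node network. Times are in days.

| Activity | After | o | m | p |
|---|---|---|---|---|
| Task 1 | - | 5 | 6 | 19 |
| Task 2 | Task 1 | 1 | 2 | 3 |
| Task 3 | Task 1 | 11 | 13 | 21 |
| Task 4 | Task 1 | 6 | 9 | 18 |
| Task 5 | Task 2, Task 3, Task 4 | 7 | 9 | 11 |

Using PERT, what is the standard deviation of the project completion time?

2.94 days

te_Task 1 = (5 + 4·6 + 19)/6 = 48/6 = 8; σ²_Task 1 = ((19−5)/6)² = 5.444
te_Task 2 = (1 + 4·2 + 3)/6 = 12/6 = 2; σ²_Task 2 = ((3−1)/6)² = 0.111
te_Task 3 = (11 + 4·13 + 21)/6 = 84/6 = 14; σ²_Task 3 = ((21−11)/6)² = 2.778
te_Task 4 = (6 + 4·9 + 18)/6 = 60/6 = 10; σ²_Task 4 = ((18−6)/6)² = 4.000
te_Task 5 = (7 + 4·9 + 11)/6 = 54/6 = 9; σ²_Task 5 = ((11−7)/6)² = 0.444

Forward pass:
ES_Task 1 = 0; EF_Task 1 = 8
ES_Task 2 = 8; EF_Task 2 = 8+2 = 10
ES_Task 3 = 8; EF_Task 3 = 8+14 = 22
ES_Task 4 = 8; EF_Task 4 = 8+10 = 18
ES_Task 5 = max(EF_Task 2=10, EF_Task 3=22, EF_Task 4=18) = 22; EF_Task 5 = 22+9 = 31
Expected project duration μ = 31 days. Critical path: Task 1 → Task 3 → Task 5.

Variance along critical path = 5.444 + 2.778 + 0.444 = 8.667
σ = √8.667 = 2.944 days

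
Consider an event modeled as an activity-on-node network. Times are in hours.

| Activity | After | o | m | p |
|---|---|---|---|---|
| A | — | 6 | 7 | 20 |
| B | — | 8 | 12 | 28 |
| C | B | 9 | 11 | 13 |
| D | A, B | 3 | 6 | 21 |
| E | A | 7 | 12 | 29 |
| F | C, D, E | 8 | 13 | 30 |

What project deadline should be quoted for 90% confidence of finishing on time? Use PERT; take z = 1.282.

46.4 hours

te_A = (6 + 4·7 + 20)/6 = 54/6 = 9; σ²_A = ((20−6)/6)² = 5.444
te_B = (8 + 4·12 + 28)/6 = 84/6 = 14; σ²_B = ((28−8)/6)² = 11.111
te_C = (9 + 4·11 + 13)/6 = 66/6 = 11; σ²_C = ((13−9)/6)² = 0.444
te_D = (3 + 4·6 + 21)/6 = 48/6 = 8; σ²_D = ((21−3)/6)² = 9.000
te_E = (7 + 4·12 + 29)/6 = 84/6 = 14; σ²_E = ((29−7)/6)² = 13.444
te_F = (8 + 4·13 + 30)/6 = 90/6 = 15; σ²_F = ((30−8)/6)² = 13.444

Forward pass:
ES_A = 0; EF_A = 9
ES_B = 0; EF_B = 14
ES_C = 14; EF_C = 14+11 = 25
ES_D = max(EF_A=9, EF_B=14) = 14; EF_D = 14+8 = 22
ES_E = 9; EF_E = 9+14 = 23
ES_F = max(EF_C=25, EF_D=22, EF_E=23) = 25; EF_F = 25+15 = 40
Expected project duration μ = 40 hours. Critical path: B → C → F.

Variance along critical path = 11.111 + 0.444 + 13.444 = 25.000; σ = 5.000 hours.
D = μ + z·σ = 40 + 1.282·5.000 = 46.4 hours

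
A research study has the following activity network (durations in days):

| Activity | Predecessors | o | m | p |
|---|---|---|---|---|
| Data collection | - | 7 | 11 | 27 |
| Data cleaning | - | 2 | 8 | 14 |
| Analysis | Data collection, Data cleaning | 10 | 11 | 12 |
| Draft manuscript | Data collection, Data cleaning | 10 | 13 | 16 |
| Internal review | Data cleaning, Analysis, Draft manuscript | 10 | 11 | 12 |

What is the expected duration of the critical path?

te_Data collection = (7 + 4·11 + 27)/6 = 78/6 = 13
te_Data cleaning = (2 + 4·8 + 14)/6 = 48/6 = 8
te_Analysis = (10 + 4·11 + 12)/6 = 66/6 = 11
te_Draft manuscript = (10 + 4·13 + 16)/6 = 78/6 = 13
te_Internal review = (10 + 4·11 + 12)/6 = 66/6 = 11

Forward pass:
ES_Data collection = 0; EF_Data collection = 13
ES_Data cleaning = 0; EF_Data cleaning = 8
ES_Analysis = max(EF_Data collection=13, EF_Data cleaning=8) = 13; EF_Analysis = 13+11 = 24
ES_Draft manuscript = max(EF_Data collection=13, EF_Data cleaning=8) = 13; EF_Draft manuscript = 13+13 = 26
ES_Internal review = max(EF_Data cleaning=8, EF_Analysis=24, EF_Draft manuscript=26) = 26; EF_Internal review = 26+11 = 37
Expected project duration μ = 37 days. Critical path: Data collection → Draft manuscript → Internal review.

37 days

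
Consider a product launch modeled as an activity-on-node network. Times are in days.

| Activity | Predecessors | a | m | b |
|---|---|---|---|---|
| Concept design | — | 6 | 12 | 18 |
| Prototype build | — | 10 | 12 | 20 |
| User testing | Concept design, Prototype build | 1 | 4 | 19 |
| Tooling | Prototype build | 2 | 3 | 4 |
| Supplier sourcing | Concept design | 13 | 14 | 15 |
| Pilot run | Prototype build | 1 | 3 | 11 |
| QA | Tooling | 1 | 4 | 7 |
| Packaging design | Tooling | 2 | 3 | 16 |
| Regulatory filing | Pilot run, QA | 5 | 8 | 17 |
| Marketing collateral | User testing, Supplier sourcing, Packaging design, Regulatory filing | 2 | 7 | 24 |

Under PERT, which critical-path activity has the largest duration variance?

te_Concept design = (6 + 4·12 + 18)/6 = 72/6 = 12; σ²_Concept design = ((18−6)/6)² = 4.000
te_Prototype build = (10 + 4·12 + 20)/6 = 78/6 = 13; σ²_Prototype build = ((20−10)/6)² = 2.778
te_User testing = (1 + 4·4 + 19)/6 = 36/6 = 6; σ²_User testing = ((19−1)/6)² = 9.000
te_Tooling = (2 + 4·3 + 4)/6 = 18/6 = 3; σ²_Tooling = ((4−2)/6)² = 0.111
te_Supplier sourcing = (13 + 4·14 + 15)/6 = 84/6 = 14; σ²_Supplier sourcing = ((15−13)/6)² = 0.111
te_Pilot run = (1 + 4·3 + 11)/6 = 24/6 = 4; σ²_Pilot run = ((11−1)/6)² = 2.778
te_QA = (1 + 4·4 + 7)/6 = 24/6 = 4; σ²_QA = ((7−1)/6)² = 1.000
te_Packaging design = (2 + 4·3 + 16)/6 = 30/6 = 5; σ²_Packaging design = ((16−2)/6)² = 5.444
te_Regulatory filing = (5 + 4·8 + 17)/6 = 54/6 = 9; σ²_Regulatory filing = ((17−5)/6)² = 4.000
te_Marketing collateral = (2 + 4·7 + 24)/6 = 54/6 = 9; σ²_Marketing collateral = ((24−2)/6)² = 13.444

Forward pass:
ES_Concept design = 0; EF_Concept design = 12
ES_Prototype build = 0; EF_Prototype build = 13
ES_User testing = max(EF_Concept design=12, EF_Prototype build=13) = 13; EF_User testing = 13+6 = 19
ES_Tooling = 13; EF_Tooling = 13+3 = 16
ES_Supplier sourcing = 12; EF_Supplier sourcing = 12+14 = 26
ES_Pilot run = 13; EF_Pilot run = 13+4 = 17
ES_QA = 16; EF_QA = 16+4 = 20
ES_Packaging design = 16; EF_Packaging design = 16+5 = 21
ES_Regulatory filing = max(EF_Pilot run=17, EF_QA=20) = 20; EF_Regulatory filing = 20+9 = 29
ES_Marketing collateral = max(EF_User testing=19, EF_Supplier sourcing=26, EF_Packaging design=21, EF_Regulatory filing=29) = 29; EF_Marketing collateral = 29+9 = 38
Expected project duration μ = 38 days. Critical path: Prototype build → Tooling → QA → Regulatory filing → Marketing collateral.

Variances on critical path: σ²_Prototype build=2.778, σ²_Tooling=0.111, σ²_QA=1.000, σ²_Regulatory filing=4.000, σ²_Marketing collateral=13.444.
Largest is σ²_Marketing collateral = 13.444.

Marketing collateral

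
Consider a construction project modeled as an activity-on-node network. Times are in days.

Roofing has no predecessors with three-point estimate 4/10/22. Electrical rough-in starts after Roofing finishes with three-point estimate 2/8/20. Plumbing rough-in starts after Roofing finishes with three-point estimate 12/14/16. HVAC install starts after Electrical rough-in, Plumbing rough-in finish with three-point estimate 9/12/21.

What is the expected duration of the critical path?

te_Roofing = (4 + 4·10 + 22)/6 = 66/6 = 11
te_Electrical rough-in = (2 + 4·8 + 20)/6 = 54/6 = 9
te_Plumbing rough-in = (12 + 4·14 + 16)/6 = 84/6 = 14
te_HVAC install = (9 + 4·12 + 21)/6 = 78/6 = 13

Forward pass:
ES_Roofing = 0; EF_Roofing = 11
ES_Electrical rough-in = 11; EF_Electrical rough-in = 11+9 = 20
ES_Plumbing rough-in = 11; EF_Plumbing rough-in = 11+14 = 25
ES_HVAC install = max(EF_Electrical rough-in=20, EF_Plumbing rough-in=25) = 25; EF_HVAC install = 25+13 = 38
Expected project duration μ = 38 days. Critical path: Roofing → Plumbing rough-in → HVAC install.

38 days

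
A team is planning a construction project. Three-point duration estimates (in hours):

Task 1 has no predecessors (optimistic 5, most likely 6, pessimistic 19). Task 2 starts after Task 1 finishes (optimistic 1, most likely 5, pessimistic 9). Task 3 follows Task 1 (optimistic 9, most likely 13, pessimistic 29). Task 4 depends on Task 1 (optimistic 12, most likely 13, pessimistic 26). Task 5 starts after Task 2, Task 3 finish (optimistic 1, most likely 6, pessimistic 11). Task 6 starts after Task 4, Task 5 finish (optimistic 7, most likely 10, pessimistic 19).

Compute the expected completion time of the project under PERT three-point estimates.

te_Task 1 = (5 + 4·6 + 19)/6 = 48/6 = 8
te_Task 2 = (1 + 4·5 + 9)/6 = 30/6 = 5
te_Task 3 = (9 + 4·13 + 29)/6 = 90/6 = 15
te_Task 4 = (12 + 4·13 + 26)/6 = 90/6 = 15
te_Task 5 = (1 + 4·6 + 11)/6 = 36/6 = 6
te_Task 6 = (7 + 4·10 + 19)/6 = 66/6 = 11

Forward pass:
ES_Task 1 = 0; EF_Task 1 = 8
ES_Task 2 = 8; EF_Task 2 = 8+5 = 13
ES_Task 3 = 8; EF_Task 3 = 8+15 = 23
ES_Task 4 = 8; EF_Task 4 = 8+15 = 23
ES_Task 5 = max(EF_Task 2=13, EF_Task 3=23) = 23; EF_Task 5 = 23+6 = 29
ES_Task 6 = max(EF_Task 4=23, EF_Task 5=29) = 29; EF_Task 6 = 29+11 = 40
Expected project duration μ = 40 hours. Critical path: Task 1 → Task 3 → Task 5 → Task 6.

40 hours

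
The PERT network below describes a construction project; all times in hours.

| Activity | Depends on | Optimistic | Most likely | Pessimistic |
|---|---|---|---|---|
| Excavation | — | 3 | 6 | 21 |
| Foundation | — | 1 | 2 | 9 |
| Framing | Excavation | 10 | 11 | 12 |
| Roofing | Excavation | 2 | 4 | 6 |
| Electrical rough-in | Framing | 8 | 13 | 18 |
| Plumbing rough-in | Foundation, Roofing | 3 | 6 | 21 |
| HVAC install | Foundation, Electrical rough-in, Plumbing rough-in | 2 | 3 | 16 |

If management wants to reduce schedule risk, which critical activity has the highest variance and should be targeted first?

te_Excavation = (3 + 4·6 + 21)/6 = 48/6 = 8; σ²_Excavation = ((21−3)/6)² = 9.000
te_Foundation = (1 + 4·2 + 9)/6 = 18/6 = 3; σ²_Foundation = ((9−1)/6)² = 1.778
te_Framing = (10 + 4·11 + 12)/6 = 66/6 = 11; σ²_Framing = ((12−10)/6)² = 0.111
te_Roofing = (2 + 4·4 + 6)/6 = 24/6 = 4; σ²_Roofing = ((6−2)/6)² = 0.444
te_Electrical rough-in = (8 + 4·13 + 18)/6 = 78/6 = 13; σ²_Electrical rough-in = ((18−8)/6)² = 2.778
te_Plumbing rough-in = (3 + 4·6 + 21)/6 = 48/6 = 8; σ²_Plumbing rough-in = ((21−3)/6)² = 9.000
te_HVAC install = (2 + 4·3 + 16)/6 = 30/6 = 5; σ²_HVAC install = ((16−2)/6)² = 5.444

Forward pass:
ES_Excavation = 0; EF_Excavation = 8
ES_Foundation = 0; EF_Foundation = 3
ES_Framing = 8; EF_Framing = 8+11 = 19
ES_Roofing = 8; EF_Roofing = 8+4 = 12
ES_Electrical rough-in = 19; EF_Electrical rough-in = 19+13 = 32
ES_Plumbing rough-in = max(EF_Foundation=3, EF_Roofing=12) = 12; EF_Plumbing rough-in = 12+8 = 20
ES_HVAC install = max(EF_Foundation=3, EF_Electrical rough-in=32, EF_Plumbing rough-in=20) = 32; EF_HVAC install = 32+5 = 37
Expected project duration μ = 37 hours. Critical path: Excavation → Framing → Electrical rough-in → HVAC install.

Variances on critical path: σ²_Excavation=9.000, σ²_Framing=0.111, σ²_Electrical rough-in=2.778, σ²_HVAC install=5.444.
Largest is σ²_Excavation = 9.000.

Excavation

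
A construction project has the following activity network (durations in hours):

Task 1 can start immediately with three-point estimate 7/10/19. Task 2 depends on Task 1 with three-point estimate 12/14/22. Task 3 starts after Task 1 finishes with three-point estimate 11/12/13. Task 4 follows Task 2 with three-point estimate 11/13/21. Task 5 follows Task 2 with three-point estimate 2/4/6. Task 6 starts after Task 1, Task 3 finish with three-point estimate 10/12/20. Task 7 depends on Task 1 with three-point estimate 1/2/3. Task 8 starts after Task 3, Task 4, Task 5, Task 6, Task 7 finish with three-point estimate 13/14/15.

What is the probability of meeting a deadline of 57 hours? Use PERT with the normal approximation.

te_Task 1 = (7 + 4·10 + 19)/6 = 66/6 = 11; σ²_Task 1 = ((19−7)/6)² = 4.000
te_Task 2 = (12 + 4·14 + 22)/6 = 90/6 = 15; σ²_Task 2 = ((22−12)/6)² = 2.778
te_Task 3 = (11 + 4·12 + 13)/6 = 72/6 = 12; σ²_Task 3 = ((13−11)/6)² = 0.111
te_Task 4 = (11 + 4·13 + 21)/6 = 84/6 = 14; σ²_Task 4 = ((21−11)/6)² = 2.778
te_Task 5 = (2 + 4·4 + 6)/6 = 24/6 = 4; σ²_Task 5 = ((6−2)/6)² = 0.444
te_Task 6 = (10 + 4·12 + 20)/6 = 78/6 = 13; σ²_Task 6 = ((20−10)/6)² = 2.778
te_Task 7 = (1 + 4·2 + 3)/6 = 12/6 = 2; σ²_Task 7 = ((3−1)/6)² = 0.111
te_Task 8 = (13 + 4·14 + 15)/6 = 84/6 = 14; σ²_Task 8 = ((15−13)/6)² = 0.111

Forward pass:
ES_Task 1 = 0; EF_Task 1 = 11
ES_Task 2 = 11; EF_Task 2 = 11+15 = 26
ES_Task 3 = 11; EF_Task 3 = 11+12 = 23
ES_Task 4 = 26; EF_Task 4 = 26+14 = 40
ES_Task 5 = 26; EF_Task 5 = 26+4 = 30
ES_Task 6 = max(EF_Task 1=11, EF_Task 3=23) = 23; EF_Task 6 = 23+13 = 36
ES_Task 7 = 11; EF_Task 7 = 11+2 = 13
ES_Task 8 = max(EF_Task 3=23, EF_Task 4=40, EF_Task 5=30, EF_Task 6=36, EF_Task 7=13) = 40; EF_Task 8 = 40+14 = 54
Expected project duration μ = 54 hours. Critical path: Task 1 → Task 2 → Task 4 → Task 8.

Variance along critical path = 4.000 + 2.778 + 2.778 + 0.111 = 9.667; σ = √9.667 = 3.109 hours.
Z = (57 − 54) / 3.109 = 0.965
P(T ≤ 57) = Φ(0.965) ≈ 0.833

0.833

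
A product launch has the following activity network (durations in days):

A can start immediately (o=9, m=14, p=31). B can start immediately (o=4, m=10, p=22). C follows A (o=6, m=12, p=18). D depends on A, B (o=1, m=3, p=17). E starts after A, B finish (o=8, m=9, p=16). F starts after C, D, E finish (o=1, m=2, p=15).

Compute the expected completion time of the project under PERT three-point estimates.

32 days

te_A = (9 + 4·14 + 31)/6 = 96/6 = 16
te_B = (4 + 4·10 + 22)/6 = 66/6 = 11
te_C = (6 + 4·12 + 18)/6 = 72/6 = 12
te_D = (1 + 4·3 + 17)/6 = 30/6 = 5
te_E = (8 + 4·9 + 16)/6 = 60/6 = 10
te_F = (1 + 4·2 + 15)/6 = 24/6 = 4

Forward pass:
ES_A = 0; EF_A = 16
ES_B = 0; EF_B = 11
ES_C = 16; EF_C = 16+12 = 28
ES_D = max(EF_A=16, EF_B=11) = 16; EF_D = 16+5 = 21
ES_E = max(EF_A=16, EF_B=11) = 16; EF_E = 16+10 = 26
ES_F = max(EF_C=28, EF_D=21, EF_E=26) = 28; EF_F = 28+4 = 32
Expected project duration μ = 32 days. Critical path: A → C → F.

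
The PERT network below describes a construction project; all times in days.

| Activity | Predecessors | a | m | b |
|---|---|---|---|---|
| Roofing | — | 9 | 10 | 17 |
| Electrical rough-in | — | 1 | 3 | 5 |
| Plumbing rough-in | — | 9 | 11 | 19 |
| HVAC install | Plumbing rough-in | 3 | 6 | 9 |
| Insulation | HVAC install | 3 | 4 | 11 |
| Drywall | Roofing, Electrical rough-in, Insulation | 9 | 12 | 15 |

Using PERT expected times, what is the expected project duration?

35 days

te_Roofing = (9 + 4·10 + 17)/6 = 66/6 = 11
te_Electrical rough-in = (1 + 4·3 + 5)/6 = 18/6 = 3
te_Plumbing rough-in = (9 + 4·11 + 19)/6 = 72/6 = 12
te_HVAC install = (3 + 4·6 + 9)/6 = 36/6 = 6
te_Insulation = (3 + 4·4 + 11)/6 = 30/6 = 5
te_Drywall = (9 + 4·12 + 15)/6 = 72/6 = 12

Forward pass:
ES_Roofing = 0; EF_Roofing = 11
ES_Electrical rough-in = 0; EF_Electrical rough-in = 3
ES_Plumbing rough-in = 0; EF_Plumbing rough-in = 12
ES_HVAC install = 12; EF_HVAC install = 12+6 = 18
ES_Insulation = 18; EF_Insulation = 18+5 = 23
ES_Drywall = max(EF_Roofing=11, EF_Electrical rough-in=3, EF_Insulation=23) = 23; EF_Drywall = 23+12 = 35
Expected project duration μ = 35 days. Critical path: Plumbing rough-in → HVAC install → Insulation → Drywall.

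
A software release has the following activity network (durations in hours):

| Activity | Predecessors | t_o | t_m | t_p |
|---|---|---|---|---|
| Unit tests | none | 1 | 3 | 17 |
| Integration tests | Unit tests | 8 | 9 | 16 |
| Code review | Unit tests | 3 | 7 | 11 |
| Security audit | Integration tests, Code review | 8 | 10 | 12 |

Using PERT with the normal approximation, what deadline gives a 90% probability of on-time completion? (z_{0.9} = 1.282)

te_Unit tests = (1 + 4·3 + 17)/6 = 30/6 = 5; σ²_Unit tests = ((17−1)/6)² = 7.111
te_Integration tests = (8 + 4·9 + 16)/6 = 60/6 = 10; σ²_Integration tests = ((16−8)/6)² = 1.778
te_Code review = (3 + 4·7 + 11)/6 = 42/6 = 7; σ²_Code review = ((11−3)/6)² = 1.778
te_Security audit = (8 + 4·10 + 12)/6 = 60/6 = 10; σ²_Security audit = ((12−8)/6)² = 0.444

Forward pass:
ES_Unit tests = 0; EF_Unit tests = 5
ES_Integration tests = 5; EF_Integration tests = 5+10 = 15
ES_Code review = 5; EF_Code review = 5+7 = 12
ES_Security audit = max(EF_Integration tests=15, EF_Code review=12) = 15; EF_Security audit = 15+10 = 25
Expected project duration μ = 25 hours. Critical path: Unit tests → Integration tests → Security audit.

Variance along critical path = 7.111 + 1.778 + 0.444 = 9.333; σ = 3.055 hours.
D = μ + z·σ = 25 + 1.282·3.055 = 28.9 hours

28.9 hours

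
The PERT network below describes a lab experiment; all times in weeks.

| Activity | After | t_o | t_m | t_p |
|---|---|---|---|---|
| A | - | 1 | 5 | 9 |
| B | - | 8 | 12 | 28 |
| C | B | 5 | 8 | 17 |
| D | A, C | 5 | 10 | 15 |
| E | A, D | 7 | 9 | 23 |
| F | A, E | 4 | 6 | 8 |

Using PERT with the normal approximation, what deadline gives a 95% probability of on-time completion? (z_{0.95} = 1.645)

58.3 weeks

te_A = (1 + 4·5 + 9)/6 = 30/6 = 5; σ²_A = ((9−1)/6)² = 1.778
te_B = (8 + 4·12 + 28)/6 = 84/6 = 14; σ²_B = ((28−8)/6)² = 11.111
te_C = (5 + 4·8 + 17)/6 = 54/6 = 9; σ²_C = ((17−5)/6)² = 4.000
te_D = (5 + 4·10 + 15)/6 = 60/6 = 10; σ²_D = ((15−5)/6)² = 2.778
te_E = (7 + 4·9 + 23)/6 = 66/6 = 11; σ²_E = ((23−7)/6)² = 7.111
te_F = (4 + 4·6 + 8)/6 = 36/6 = 6; σ²_F = ((8−4)/6)² = 0.444

Forward pass:
ES_A = 0; EF_A = 5
ES_B = 0; EF_B = 14
ES_C = 14; EF_C = 14+9 = 23
ES_D = max(EF_A=5, EF_C=23) = 23; EF_D = 23+10 = 33
ES_E = max(EF_A=5, EF_D=33) = 33; EF_E = 33+11 = 44
ES_F = max(EF_A=5, EF_E=44) = 44; EF_F = 44+6 = 50
Expected project duration μ = 50 weeks. Critical path: B → C → D → E → F.

Variance along critical path = 11.111 + 4.000 + 2.778 + 7.111 + 0.444 = 25.444; σ = 5.044 weeks.
D = μ + z·σ = 50 + 1.645·5.044 = 58.3 weeks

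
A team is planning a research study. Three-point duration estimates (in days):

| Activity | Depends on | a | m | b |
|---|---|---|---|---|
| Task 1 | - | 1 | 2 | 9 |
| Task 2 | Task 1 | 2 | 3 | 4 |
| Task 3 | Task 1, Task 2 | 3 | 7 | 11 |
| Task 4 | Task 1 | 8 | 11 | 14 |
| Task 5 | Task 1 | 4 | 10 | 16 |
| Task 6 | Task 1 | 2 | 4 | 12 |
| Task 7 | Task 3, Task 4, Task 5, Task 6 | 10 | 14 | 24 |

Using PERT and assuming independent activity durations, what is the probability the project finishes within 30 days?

te_Task 1 = (1 + 4·2 + 9)/6 = 18/6 = 3; σ²_Task 1 = ((9−1)/6)² = 1.778
te_Task 2 = (2 + 4·3 + 4)/6 = 18/6 = 3; σ²_Task 2 = ((4−2)/6)² = 0.111
te_Task 3 = (3 + 4·7 + 11)/6 = 42/6 = 7; σ²_Task 3 = ((11−3)/6)² = 1.778
te_Task 4 = (8 + 4·11 + 14)/6 = 66/6 = 11; σ²_Task 4 = ((14−8)/6)² = 1.000
te_Task 5 = (4 + 4·10 + 16)/6 = 60/6 = 10; σ²_Task 5 = ((16−4)/6)² = 4.000
te_Task 6 = (2 + 4·4 + 12)/6 = 30/6 = 5; σ²_Task 6 = ((12−2)/6)² = 2.778
te_Task 7 = (10 + 4·14 + 24)/6 = 90/6 = 15; σ²_Task 7 = ((24−10)/6)² = 5.444

Forward pass:
ES_Task 1 = 0; EF_Task 1 = 3
ES_Task 2 = 3; EF_Task 2 = 3+3 = 6
ES_Task 3 = max(EF_Task 1=3, EF_Task 2=6) = 6; EF_Task 3 = 6+7 = 13
ES_Task 4 = 3; EF_Task 4 = 3+11 = 14
ES_Task 5 = 3; EF_Task 5 = 3+10 = 13
ES_Task 6 = 3; EF_Task 6 = 3+5 = 8
ES_Task 7 = max(EF_Task 3=13, EF_Task 4=14, EF_Task 5=13, EF_Task 6=8) = 14; EF_Task 7 = 14+15 = 29
Expected project duration μ = 29 days. Critical path: Task 1 → Task 4 → Task 7.

Variance along critical path = 1.778 + 1.000 + 5.444 = 8.222; σ = √8.222 = 2.867 days.
Z = (30 − 29) / 2.867 = 0.349
P(T ≤ 30) = Φ(0.349) ≈ 0.636

0.636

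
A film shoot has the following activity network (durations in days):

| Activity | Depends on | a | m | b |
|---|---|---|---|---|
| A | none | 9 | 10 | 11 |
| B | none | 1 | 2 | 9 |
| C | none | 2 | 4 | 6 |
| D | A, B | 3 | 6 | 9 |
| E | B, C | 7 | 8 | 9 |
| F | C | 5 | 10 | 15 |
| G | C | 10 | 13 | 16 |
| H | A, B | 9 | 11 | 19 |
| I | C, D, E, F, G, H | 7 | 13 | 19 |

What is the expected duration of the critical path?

35 days

te_A = (9 + 4·10 + 11)/6 = 60/6 = 10
te_B = (1 + 4·2 + 9)/6 = 18/6 = 3
te_C = (2 + 4·4 + 6)/6 = 24/6 = 4
te_D = (3 + 4·6 + 9)/6 = 36/6 = 6
te_E = (7 + 4·8 + 9)/6 = 48/6 = 8
te_F = (5 + 4·10 + 15)/6 = 60/6 = 10
te_G = (10 + 4·13 + 16)/6 = 78/6 = 13
te_H = (9 + 4·11 + 19)/6 = 72/6 = 12
te_I = (7 + 4·13 + 19)/6 = 78/6 = 13

Forward pass:
ES_A = 0; EF_A = 10
ES_B = 0; EF_B = 3
ES_C = 0; EF_C = 4
ES_D = max(EF_A=10, EF_B=3) = 10; EF_D = 10+6 = 16
ES_E = max(EF_B=3, EF_C=4) = 4; EF_E = 4+8 = 12
ES_F = 4; EF_F = 4+10 = 14
ES_G = 4; EF_G = 4+13 = 17
ES_H = max(EF_A=10, EF_B=3) = 10; EF_H = 10+12 = 22
ES_I = max(EF_C=4, EF_D=16, EF_E=12, EF_F=14, EF_G=17, EF_H=22) = 22; EF_I = 22+13 = 35
Expected project duration μ = 35 days. Critical path: A → H → I.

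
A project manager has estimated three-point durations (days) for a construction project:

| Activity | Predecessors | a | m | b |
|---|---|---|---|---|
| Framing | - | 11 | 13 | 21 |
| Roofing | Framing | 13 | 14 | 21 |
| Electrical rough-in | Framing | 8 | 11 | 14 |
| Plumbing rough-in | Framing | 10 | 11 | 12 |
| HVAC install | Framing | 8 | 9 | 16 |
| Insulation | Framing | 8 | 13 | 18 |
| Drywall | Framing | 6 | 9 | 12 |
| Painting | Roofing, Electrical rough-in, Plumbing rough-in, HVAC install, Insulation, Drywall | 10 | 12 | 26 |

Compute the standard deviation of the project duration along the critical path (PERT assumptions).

te_Framing = (11 + 4·13 + 21)/6 = 84/6 = 14; σ²_Framing = ((21−11)/6)² = 2.778
te_Roofing = (13 + 4·14 + 21)/6 = 90/6 = 15; σ²_Roofing = ((21−13)/6)² = 1.778
te_Electrical rough-in = (8 + 4·11 + 14)/6 = 66/6 = 11; σ²_Electrical rough-in = ((14−8)/6)² = 1.000
te_Plumbing rough-in = (10 + 4·11 + 12)/6 = 66/6 = 11; σ²_Plumbing rough-in = ((12−10)/6)² = 0.111
te_HVAC install = (8 + 4·9 + 16)/6 = 60/6 = 10; σ²_HVAC install = ((16−8)/6)² = 1.778
te_Insulation = (8 + 4·13 + 18)/6 = 78/6 = 13; σ²_Insulation = ((18−8)/6)² = 2.778
te_Drywall = (6 + 4·9 + 12)/6 = 54/6 = 9; σ²_Drywall = ((12−6)/6)² = 1.000
te_Painting = (10 + 4·12 + 26)/6 = 84/6 = 14; σ²_Painting = ((26−10)/6)² = 7.111

Forward pass:
ES_Framing = 0; EF_Framing = 14
ES_Roofing = 14; EF_Roofing = 14+15 = 29
ES_Electrical rough-in = 14; EF_Electrical rough-in = 14+11 = 25
ES_Plumbing rough-in = 14; EF_Plumbing rough-in = 14+11 = 25
ES_HVAC install = 14; EF_HVAC install = 14+10 = 24
ES_Insulation = 14; EF_Insulation = 14+13 = 27
ES_Drywall = 14; EF_Drywall = 14+9 = 23
ES_Painting = max(EF_Roofing=29, EF_Electrical rough-in=25, EF_Plumbing rough-in=25, EF_HVAC install=24, EF_Insulation=27, EF_Drywall=23) = 29; EF_Painting = 29+14 = 43
Expected project duration μ = 43 days. Critical path: Framing → Roofing → Painting.

Variance along critical path = 2.778 + 1.778 + 7.111 = 11.667
σ = √11.667 = 3.416 days

3.42 days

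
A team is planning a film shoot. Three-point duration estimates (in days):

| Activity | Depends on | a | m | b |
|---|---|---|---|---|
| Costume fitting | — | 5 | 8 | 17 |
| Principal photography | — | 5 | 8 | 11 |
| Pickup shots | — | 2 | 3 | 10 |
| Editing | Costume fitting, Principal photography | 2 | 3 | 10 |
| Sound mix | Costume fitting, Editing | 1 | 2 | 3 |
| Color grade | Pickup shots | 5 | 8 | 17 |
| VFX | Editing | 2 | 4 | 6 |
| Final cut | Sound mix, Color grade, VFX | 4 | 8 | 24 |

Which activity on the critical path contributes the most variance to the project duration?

Final cut

te_Costume fitting = (5 + 4·8 + 17)/6 = 54/6 = 9; σ²_Costume fitting = ((17−5)/6)² = 4.000
te_Principal photography = (5 + 4·8 + 11)/6 = 48/6 = 8; σ²_Principal photography = ((11−5)/6)² = 1.000
te_Pickup shots = (2 + 4·3 + 10)/6 = 24/6 = 4; σ²_Pickup shots = ((10−2)/6)² = 1.778
te_Editing = (2 + 4·3 + 10)/6 = 24/6 = 4; σ²_Editing = ((10−2)/6)² = 1.778
te_Sound mix = (1 + 4·2 + 3)/6 = 12/6 = 2; σ²_Sound mix = ((3−1)/6)² = 0.111
te_Color grade = (5 + 4·8 + 17)/6 = 54/6 = 9; σ²_Color grade = ((17−5)/6)² = 4.000
te_VFX = (2 + 4·4 + 6)/6 = 24/6 = 4; σ²_VFX = ((6−2)/6)² = 0.444
te_Final cut = (4 + 4·8 + 24)/6 = 60/6 = 10; σ²_Final cut = ((24−4)/6)² = 11.111

Forward pass:
ES_Costume fitting = 0; EF_Costume fitting = 9
ES_Principal photography = 0; EF_Principal photography = 8
ES_Pickup shots = 0; EF_Pickup shots = 4
ES_Editing = max(EF_Costume fitting=9, EF_Principal photography=8) = 9; EF_Editing = 9+4 = 13
ES_Sound mix = max(EF_Costume fitting=9, EF_Editing=13) = 13; EF_Sound mix = 13+2 = 15
ES_Color grade = 4; EF_Color grade = 4+9 = 13
ES_VFX = 13; EF_VFX = 13+4 = 17
ES_Final cut = max(EF_Sound mix=15, EF_Color grade=13, EF_VFX=17) = 17; EF_Final cut = 17+10 = 27
Expected project duration μ = 27 days. Critical path: Costume fitting → Editing → VFX → Final cut.

Variances on critical path: σ²_Costume fitting=4.000, σ²_Editing=1.778, σ²_VFX=0.444, σ²_Final cut=11.111.
Largest is σ²_Final cut = 11.111.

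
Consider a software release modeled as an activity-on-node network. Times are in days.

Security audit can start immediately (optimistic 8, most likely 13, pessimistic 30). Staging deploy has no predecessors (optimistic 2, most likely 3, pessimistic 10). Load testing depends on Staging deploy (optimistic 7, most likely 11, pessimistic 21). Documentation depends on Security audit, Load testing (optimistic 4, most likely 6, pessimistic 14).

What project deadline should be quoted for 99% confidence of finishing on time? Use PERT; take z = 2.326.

30.4 days

te_Security audit = (8 + 4·13 + 30)/6 = 90/6 = 15; σ²_Security audit = ((30−8)/6)² = 13.444
te_Staging deploy = (2 + 4·3 + 10)/6 = 24/6 = 4; σ²_Staging deploy = ((10−2)/6)² = 1.778
te_Load testing = (7 + 4·11 + 21)/6 = 72/6 = 12; σ²_Load testing = ((21−7)/6)² = 5.444
te_Documentation = (4 + 4·6 + 14)/6 = 42/6 = 7; σ²_Documentation = ((14−4)/6)² = 2.778

Forward pass:
ES_Security audit = 0; EF_Security audit = 15
ES_Staging deploy = 0; EF_Staging deploy = 4
ES_Load testing = 4; EF_Load testing = 4+12 = 16
ES_Documentation = max(EF_Security audit=15, EF_Load testing=16) = 16; EF_Documentation = 16+7 = 23
Expected project duration μ = 23 days. Critical path: Staging deploy → Load testing → Documentation.

Variance along critical path = 1.778 + 5.444 + 2.778 = 10.000; σ = 3.162 days.
D = μ + z·σ = 23 + 2.326·3.162 = 30.4 days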